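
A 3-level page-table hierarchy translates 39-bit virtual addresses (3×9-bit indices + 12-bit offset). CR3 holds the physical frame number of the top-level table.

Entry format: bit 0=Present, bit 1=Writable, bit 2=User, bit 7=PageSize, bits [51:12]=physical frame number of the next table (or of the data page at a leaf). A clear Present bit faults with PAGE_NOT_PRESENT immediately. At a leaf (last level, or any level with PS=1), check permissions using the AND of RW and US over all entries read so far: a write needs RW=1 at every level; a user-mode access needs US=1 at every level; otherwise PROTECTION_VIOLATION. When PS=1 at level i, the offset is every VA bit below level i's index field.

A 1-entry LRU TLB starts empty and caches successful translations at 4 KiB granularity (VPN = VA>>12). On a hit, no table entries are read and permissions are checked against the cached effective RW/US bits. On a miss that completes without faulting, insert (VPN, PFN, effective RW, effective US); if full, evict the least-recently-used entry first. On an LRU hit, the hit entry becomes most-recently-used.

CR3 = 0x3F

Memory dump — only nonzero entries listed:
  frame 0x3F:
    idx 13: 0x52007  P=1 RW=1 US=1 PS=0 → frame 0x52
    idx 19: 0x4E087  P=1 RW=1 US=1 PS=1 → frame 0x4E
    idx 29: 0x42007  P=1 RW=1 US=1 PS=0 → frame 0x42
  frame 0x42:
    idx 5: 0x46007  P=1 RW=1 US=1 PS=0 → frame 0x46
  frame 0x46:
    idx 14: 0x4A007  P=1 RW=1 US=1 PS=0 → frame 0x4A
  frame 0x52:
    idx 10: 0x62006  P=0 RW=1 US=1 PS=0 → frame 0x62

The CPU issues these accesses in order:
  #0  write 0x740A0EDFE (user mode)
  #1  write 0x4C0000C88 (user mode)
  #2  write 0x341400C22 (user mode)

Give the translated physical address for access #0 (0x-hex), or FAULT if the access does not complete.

Walk each access:
#0 VA=0x740A0EDFE (w,user):
  L0 @0x3F[29] → 0x42007  P=1,RW=1,US=1,PS=0
  L1 @0x42[5] → 0x46007  P=1,RW=1,US=1,PS=0
  L2 @0x46[14] → 0x4A007  P=1,RW=1,US=1,PS=0
  ⇒ phys 0x4ADFE  [3 reads]
#1 VA=0x4C0000C88 (w,user):
  L0 @0x3F[19] → 0x4E087  P=1,RW=1,US=1,PS=1
  ⇒ phys 0x4EC88 (huge @L0)  [1 reads]
#2 VA=0x341400C22 (w,user):
  L0 @0x3F[13] → 0x52007  P=1,RW=1,US=1,PS=0
  L1 @0x52[10] → 0x62006  P=0,RW=1,US=1,PS=0
  ⇒ fault: PAGE_NOT_PRESENT  — 2 lookups

Access #0 PA: 0x4ADFE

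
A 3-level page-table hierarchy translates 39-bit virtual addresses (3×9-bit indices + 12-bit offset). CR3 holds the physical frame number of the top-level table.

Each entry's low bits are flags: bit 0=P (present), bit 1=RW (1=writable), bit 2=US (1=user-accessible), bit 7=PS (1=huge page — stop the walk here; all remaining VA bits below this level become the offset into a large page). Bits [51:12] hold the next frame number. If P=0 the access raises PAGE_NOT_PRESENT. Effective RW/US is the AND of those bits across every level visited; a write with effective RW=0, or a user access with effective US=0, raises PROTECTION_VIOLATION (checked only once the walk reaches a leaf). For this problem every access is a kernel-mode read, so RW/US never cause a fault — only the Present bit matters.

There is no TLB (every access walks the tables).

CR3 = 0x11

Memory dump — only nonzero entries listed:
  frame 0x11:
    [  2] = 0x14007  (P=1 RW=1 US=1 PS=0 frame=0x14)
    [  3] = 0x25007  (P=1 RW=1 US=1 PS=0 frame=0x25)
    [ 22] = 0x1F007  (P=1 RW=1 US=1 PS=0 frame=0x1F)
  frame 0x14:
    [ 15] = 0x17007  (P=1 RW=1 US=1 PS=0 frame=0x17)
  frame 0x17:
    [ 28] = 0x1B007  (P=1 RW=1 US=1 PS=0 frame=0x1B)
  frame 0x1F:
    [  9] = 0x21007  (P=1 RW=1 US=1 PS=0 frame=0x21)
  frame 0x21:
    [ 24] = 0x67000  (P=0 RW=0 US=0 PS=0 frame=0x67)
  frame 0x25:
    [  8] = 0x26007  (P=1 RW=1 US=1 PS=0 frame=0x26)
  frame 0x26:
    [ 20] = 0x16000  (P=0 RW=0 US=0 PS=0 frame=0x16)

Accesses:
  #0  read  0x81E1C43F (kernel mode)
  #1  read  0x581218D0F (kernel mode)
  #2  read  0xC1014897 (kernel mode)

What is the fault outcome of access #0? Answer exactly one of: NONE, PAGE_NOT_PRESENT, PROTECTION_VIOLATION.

Per-access translation:
#0 VA=0x81E1C43F (r,kernel):
  lvl0: tbl 0x11, slot 2 ⇒ 0x14007 (P1/RW1/US1/PS0)
  lvl1: tbl 0x14, slot 15 ⇒ 0x17007 (P1/RW1/US1/PS0)
  lvl2: tbl 0x17, slot 28 ⇒ 0x1B007 (P1/RW1/US1/PS0)
  → PA=0x1B43F  (3 entries read)
#1 VA=0x581218D0F (r,kernel):
  lvl0: tbl 0x11, slot 22 ⇒ 0x1F007 (P1/RW1/US1/PS0)
  lvl1: tbl 0x1F, slot 9 ⇒ 0x21007 (P1/RW1/US1/PS0)
  lvl2: tbl 0x21, slot 24 ⇒ 0x67000 (P0/RW0/US0/PS0)
  ⇒ fault: PAGE_NOT_PRESENT  — 3 lookups
#2 VA=0xC1014897 (r,kernel):
  lvl0: tbl 0x11, slot 3 ⇒ 0x25007 (P1/RW1/US1/PS0)
  lvl1: tbl 0x25, slot 8 ⇒ 0x26007 (P1/RW1/US1/PS0)
  lvl2: tbl 0x26, slot 20 ⇒ 0x16000 (P0/RW0/US0/PS0)
  ⇒ fault: PAGE_NOT_PRESENT  — 3 lookups

Access #0 fault: NONE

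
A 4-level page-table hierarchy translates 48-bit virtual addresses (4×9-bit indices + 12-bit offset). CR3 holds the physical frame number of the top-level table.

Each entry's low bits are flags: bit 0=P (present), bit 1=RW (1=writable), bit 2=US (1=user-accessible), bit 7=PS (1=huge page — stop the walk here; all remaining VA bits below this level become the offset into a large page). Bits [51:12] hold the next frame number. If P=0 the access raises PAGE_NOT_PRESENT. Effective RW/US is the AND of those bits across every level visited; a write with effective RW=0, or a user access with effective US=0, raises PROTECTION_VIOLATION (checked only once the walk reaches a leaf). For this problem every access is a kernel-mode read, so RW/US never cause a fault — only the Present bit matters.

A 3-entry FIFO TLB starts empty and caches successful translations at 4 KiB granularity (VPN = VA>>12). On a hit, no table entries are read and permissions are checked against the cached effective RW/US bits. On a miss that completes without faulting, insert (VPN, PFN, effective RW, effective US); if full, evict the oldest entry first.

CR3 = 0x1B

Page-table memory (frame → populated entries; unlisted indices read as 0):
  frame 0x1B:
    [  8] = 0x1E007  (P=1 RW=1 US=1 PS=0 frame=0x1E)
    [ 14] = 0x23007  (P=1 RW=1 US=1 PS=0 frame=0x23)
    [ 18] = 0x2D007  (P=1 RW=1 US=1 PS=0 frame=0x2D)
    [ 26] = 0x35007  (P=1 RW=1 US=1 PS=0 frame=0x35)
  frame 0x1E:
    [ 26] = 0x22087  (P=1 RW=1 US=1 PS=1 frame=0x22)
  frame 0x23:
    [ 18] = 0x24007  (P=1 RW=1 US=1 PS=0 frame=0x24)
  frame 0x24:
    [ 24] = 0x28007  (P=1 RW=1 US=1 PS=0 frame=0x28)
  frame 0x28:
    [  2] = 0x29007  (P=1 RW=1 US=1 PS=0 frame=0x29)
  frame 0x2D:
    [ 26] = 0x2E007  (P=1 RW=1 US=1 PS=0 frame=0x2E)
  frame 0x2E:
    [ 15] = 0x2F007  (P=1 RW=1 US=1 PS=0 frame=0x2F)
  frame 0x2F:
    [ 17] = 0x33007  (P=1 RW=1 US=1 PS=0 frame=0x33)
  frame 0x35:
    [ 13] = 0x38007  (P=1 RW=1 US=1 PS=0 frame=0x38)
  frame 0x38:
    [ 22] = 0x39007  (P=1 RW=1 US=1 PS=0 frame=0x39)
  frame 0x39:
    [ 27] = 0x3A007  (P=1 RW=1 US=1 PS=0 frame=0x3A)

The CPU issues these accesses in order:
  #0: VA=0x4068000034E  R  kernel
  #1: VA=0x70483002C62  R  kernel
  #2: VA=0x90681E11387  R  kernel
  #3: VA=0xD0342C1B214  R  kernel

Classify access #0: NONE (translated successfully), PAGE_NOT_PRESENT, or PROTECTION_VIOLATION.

Per-access translation:
#0 VA=0x4068000034E (r,kernel):
  L0: frame=0x1B idx=8 entry=0x1E007 [P=1 RW=1 US=1 PS=0]
  L1: frame=0x1E idx=26 entry=0x22087 [P=1 RW=1 US=1 PS=1]
  → PA=0x2234E (huge @L1)  (2 entries read)
#1 VA=0x70483002C62 (r,kernel):
  L0: frame=0x1B idx=14 entry=0x23007 [P=1 RW=1 US=1 PS=0]
  L1: frame=0x23 idx=18 entry=0x24007 [P=1 RW=1 US=1 PS=0]
  L2: frame=0x24 idx=24 entry=0x28007 [P=1 RW=1 US=1 PS=0]
  L3: frame=0x28 idx=2 entry=0x29007 [P=1 RW=1 US=1 PS=0]
  → PA=0x29C62  (4 entries read)
#2 VA=0x90681E11387 (r,kernel):
  L0: frame=0x1B idx=18 entry=0x2D007 [P=1 RW=1 US=1 PS=0]
  L1: frame=0x2D idx=26 entry=0x2E007 [P=1 RW=1 US=1 PS=0]
  L2: frame=0x2E idx=15 entry=0x2F007 [P=1 RW=1 US=1 PS=0]
  L3: frame=0x2F idx=17 entry=0x33007 [P=1 RW=1 US=1 PS=0]
  → PA=0x33387  (4 entries read)
#3 VA=0xD0342C1B214 (r,kernel):
  L0: frame=0x1B idx=26 entry=0x35007 [P=1 RW=1 US=1 PS=0]
  L1: frame=0x35 idx=13 entry=0x38007 [P=1 RW=1 US=1 PS=0]
  L2: frame=0x38 idx=22 entry=0x39007 [P=1 RW=1 US=1 PS=0]
  L3: frame=0x39 idx=27 entry=0x3A007 [P=1 RW=1 US=1 PS=0]
  → PA=0x3A214  (4 entries read)

Access #0 fault: NONE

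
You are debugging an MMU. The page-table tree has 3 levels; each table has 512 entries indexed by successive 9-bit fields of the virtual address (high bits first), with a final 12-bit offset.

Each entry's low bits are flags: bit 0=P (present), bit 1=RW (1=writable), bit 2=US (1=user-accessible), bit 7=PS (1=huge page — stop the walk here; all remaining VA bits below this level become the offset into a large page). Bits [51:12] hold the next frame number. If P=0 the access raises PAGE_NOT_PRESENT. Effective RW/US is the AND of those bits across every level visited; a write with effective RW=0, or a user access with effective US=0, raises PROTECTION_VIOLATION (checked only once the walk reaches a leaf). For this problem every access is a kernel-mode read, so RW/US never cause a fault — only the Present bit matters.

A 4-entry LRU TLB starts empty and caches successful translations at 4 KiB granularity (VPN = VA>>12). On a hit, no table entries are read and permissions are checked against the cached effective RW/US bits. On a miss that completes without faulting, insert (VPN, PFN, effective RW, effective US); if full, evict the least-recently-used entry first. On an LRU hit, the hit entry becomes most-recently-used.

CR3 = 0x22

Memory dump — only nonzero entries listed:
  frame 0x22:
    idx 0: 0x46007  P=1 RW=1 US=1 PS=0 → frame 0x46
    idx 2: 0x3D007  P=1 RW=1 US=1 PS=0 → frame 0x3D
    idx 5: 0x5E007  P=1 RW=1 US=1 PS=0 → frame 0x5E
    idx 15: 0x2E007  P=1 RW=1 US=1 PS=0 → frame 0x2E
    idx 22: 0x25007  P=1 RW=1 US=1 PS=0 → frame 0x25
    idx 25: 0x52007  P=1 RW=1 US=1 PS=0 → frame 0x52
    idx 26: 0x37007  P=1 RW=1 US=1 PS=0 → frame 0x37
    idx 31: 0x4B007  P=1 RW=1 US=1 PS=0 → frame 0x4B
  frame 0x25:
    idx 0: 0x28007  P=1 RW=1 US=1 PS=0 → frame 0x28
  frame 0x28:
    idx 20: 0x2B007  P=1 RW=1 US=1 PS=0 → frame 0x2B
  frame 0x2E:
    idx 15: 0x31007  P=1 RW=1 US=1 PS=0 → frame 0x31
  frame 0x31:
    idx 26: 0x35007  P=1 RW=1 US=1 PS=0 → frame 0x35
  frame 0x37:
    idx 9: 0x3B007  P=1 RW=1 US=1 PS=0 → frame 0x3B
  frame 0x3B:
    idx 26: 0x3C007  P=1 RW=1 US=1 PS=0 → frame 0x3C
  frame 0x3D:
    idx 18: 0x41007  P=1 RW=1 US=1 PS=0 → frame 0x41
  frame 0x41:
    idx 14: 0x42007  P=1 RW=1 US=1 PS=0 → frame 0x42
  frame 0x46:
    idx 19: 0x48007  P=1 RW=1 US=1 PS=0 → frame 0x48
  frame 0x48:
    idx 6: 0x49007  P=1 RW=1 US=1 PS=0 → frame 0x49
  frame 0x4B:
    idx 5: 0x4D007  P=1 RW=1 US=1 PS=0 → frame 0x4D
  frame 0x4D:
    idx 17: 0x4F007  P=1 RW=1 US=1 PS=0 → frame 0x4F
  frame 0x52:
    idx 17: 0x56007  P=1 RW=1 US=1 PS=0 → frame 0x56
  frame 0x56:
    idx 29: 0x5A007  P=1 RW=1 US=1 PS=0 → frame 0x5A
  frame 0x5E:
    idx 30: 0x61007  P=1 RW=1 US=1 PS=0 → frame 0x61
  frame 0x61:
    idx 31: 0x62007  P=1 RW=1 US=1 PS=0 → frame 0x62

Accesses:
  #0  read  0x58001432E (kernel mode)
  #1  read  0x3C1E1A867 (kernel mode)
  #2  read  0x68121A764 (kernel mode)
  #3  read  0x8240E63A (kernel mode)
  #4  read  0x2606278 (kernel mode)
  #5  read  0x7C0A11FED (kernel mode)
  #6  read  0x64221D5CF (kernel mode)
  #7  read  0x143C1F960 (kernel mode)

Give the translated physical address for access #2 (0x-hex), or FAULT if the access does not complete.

Walk each access:
#0 VA=0x58001432E (r,kernel):
  lvl0: tbl 0x22, slot 22 ⇒ 0x25007 (P1/RW1/US1/PS0)
  lvl1: tbl 0x25, slot 0 ⇒ 0x28007 (P1/RW1/US1/PS0)
  lvl2: tbl 0x28, slot 20 ⇒ 0x2B007 (P1/RW1/US1/PS0)
  ⇒ phys 0x2B32E  [3 reads]
#1 VA=0x3C1E1A867 (r,kernel):
  lvl0: tbl 0x22, slot 15 ⇒ 0x2E007 (P1/RW1/US1/PS0)
  lvl1: tbl 0x2E, slot 15 ⇒ 0x31007 (P1/RW1/US1/PS0)
  lvl2: tbl 0x31, slot 26 ⇒ 0x35007 (P1/RW1/US1/PS0)
  ⇒ phys 0x35867  [3 reads]
#2 VA=0x68121A764 (r,kernel):
  lvl0: tbl 0x22, slot 26 ⇒ 0x37007 (P1/RW1/US1/PS0)
  lvl1: tbl 0x37, slot 9 ⇒ 0x3B007 (P1/RW1/US1/PS0)
  lvl2: tbl 0x3B, slot 26 ⇒ 0x3C007 (P1/RW1/US1/PS0)
  ⇒ phys 0x3C764  [3 reads]
#3 VA=0x8240E63A (r,kernel):
  lvl0: tbl 0x22, slot 2 ⇒ 0x3D007 (P1/RW1/US1/PS0)
  lvl1: tbl 0x3D, slot 18 ⇒ 0x41007 (P1/RW1/US1/PS0)
  lvl2: tbl 0x41, slot 14 ⇒ 0x42007 (P1/RW1/US1/PS0)
  ⇒ phys 0x4263A  [3 reads]
#4 VA=0x2606278 (r,kernel):
  lvl0: tbl 0x22, slot 0 ⇒ 0x46007 (P1/RW1/US1/PS0)
  lvl1: tbl 0x46, slot 19 ⇒ 0x48007 (P1/RW1/US1/PS0)
  lvl2: tbl 0x48, slot 6 ⇒ 0x49007 (P1/RW1/US1/PS0)
  ⇒ phys 0x49278  [3 reads]
#5 VA=0x7C0A11FED (r,kernel):
  lvl0: tbl 0x22, slot 31 ⇒ 0x4B007 (P1/RW1/US1/PS0)
  lvl1: tbl 0x4B, slot 5 ⇒ 0x4D007 (P1/RW1/US1/PS0)
  lvl2: tbl 0x4D, slot 17 ⇒ 0x4F007 (P1/RW1/US1/PS0)
  ⇒ phys 0x4FFED  [3 reads]
#6 VA=0x64221D5CF (r,kernel):
  lvl0: tbl 0x22, slot 25 ⇒ 0x52007 (P1/RW1/US1/PS0)
  lvl1: tbl 0x52, slot 17 ⇒ 0x56007 (P1/RW1/US1/PS0)
  lvl2: tbl 0x56, slot 29 ⇒ 0x5A007 (P1/RW1/US1/PS0)
  ⇒ phys 0x5A5CF  [3 reads]
#7 VA=0x143C1F960 (r,kernel):
  lvl0: tbl 0x22, slot 5 ⇒ 0x5E007 (P1/RW1/US1/PS0)
  lvl1: tbl 0x5E, slot 30 ⇒ 0x61007 (P1/RW1/US1/PS0)
  lvl2: tbl 0x61, slot 31 ⇒ 0x62007 (P1/RW1/US1/PS0)
  ⇒ phys 0x62960  [3 reads]

Access #2 PA: 0x3C764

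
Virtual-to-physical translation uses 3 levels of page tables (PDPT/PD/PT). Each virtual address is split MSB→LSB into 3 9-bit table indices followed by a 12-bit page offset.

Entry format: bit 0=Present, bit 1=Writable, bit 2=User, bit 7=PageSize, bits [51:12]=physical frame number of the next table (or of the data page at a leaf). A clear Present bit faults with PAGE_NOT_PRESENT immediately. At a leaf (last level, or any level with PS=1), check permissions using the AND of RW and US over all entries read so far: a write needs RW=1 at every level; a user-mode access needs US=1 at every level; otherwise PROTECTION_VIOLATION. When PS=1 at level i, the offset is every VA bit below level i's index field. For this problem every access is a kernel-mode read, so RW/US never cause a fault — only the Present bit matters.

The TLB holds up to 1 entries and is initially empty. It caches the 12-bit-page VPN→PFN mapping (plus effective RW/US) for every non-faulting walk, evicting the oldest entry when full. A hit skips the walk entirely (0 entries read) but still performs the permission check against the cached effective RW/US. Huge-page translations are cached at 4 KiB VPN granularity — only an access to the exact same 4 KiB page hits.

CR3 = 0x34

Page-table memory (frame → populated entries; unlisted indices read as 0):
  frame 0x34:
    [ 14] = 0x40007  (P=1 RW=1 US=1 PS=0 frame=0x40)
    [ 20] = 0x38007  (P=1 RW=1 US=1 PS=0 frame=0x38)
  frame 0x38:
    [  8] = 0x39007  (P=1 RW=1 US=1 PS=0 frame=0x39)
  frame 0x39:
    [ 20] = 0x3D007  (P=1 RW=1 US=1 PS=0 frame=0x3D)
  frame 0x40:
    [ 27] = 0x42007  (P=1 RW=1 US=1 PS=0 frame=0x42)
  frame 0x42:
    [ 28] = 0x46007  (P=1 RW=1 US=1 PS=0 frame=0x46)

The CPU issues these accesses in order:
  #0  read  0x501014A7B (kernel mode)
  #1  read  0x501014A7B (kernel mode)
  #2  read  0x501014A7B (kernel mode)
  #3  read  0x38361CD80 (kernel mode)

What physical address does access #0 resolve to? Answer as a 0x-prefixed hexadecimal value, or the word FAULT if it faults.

Trace:
#0 VA=0x501014A7B (r,kernel):
  [0] read 0x34 idx=20: raw=0x38007 flags P=1 W=1 U=1 S=0
  [1] read 0x38 idx=8: raw=0x39007 flags P=1 W=1 U=1 S=0
  [2] read 0x39 idx=20: raw=0x3D007 flags P=1 W=1 U=1 S=0
  ⇒ phys 0x3DA7B  [3 reads]
#1 VA=0x501014A7B (r,kernel):
  TLB hit vpn=0x501014 → PA=0x3DA7B
#2 VA=0x501014A7B (r,kernel):
  TLB hit vpn=0x501014 → PA=0x3DA7B
#3 VA=0x38361CD80 (r,kernel):
  [0] read 0x34 idx=14: raw=0x40007 flags P=1 W=1 U=1 S=0
  [1] read 0x40 idx=27: raw=0x42007 flags P=1 W=1 U=1 S=0
  [2] read 0x42 idx=28: raw=0x46007 flags P=1 W=1 U=1 S=0
  ⇒ phys 0x46D80  [3 reads]

Access #0 PA: 0x3DA7B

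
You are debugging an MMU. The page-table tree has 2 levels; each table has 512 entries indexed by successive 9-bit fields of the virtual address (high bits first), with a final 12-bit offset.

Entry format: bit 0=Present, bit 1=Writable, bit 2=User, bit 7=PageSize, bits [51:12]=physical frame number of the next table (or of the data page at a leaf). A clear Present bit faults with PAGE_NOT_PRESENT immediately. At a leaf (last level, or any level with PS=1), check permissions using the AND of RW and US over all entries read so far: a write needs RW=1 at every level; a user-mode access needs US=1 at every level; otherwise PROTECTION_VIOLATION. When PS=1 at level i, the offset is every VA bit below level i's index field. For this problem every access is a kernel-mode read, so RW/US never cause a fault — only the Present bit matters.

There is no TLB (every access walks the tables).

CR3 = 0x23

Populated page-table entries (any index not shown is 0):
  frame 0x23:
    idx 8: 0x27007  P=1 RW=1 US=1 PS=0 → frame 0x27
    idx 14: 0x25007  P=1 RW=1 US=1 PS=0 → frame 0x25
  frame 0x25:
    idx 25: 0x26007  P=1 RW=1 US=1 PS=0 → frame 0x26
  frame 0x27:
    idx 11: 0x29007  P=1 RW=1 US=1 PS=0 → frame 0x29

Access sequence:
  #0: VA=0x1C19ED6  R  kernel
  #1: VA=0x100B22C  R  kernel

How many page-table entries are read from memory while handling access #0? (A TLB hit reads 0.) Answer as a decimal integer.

Trace:
#0 VA=0x1C19ED6 (r,kernel):
  [0] read 0x23 idx=14: raw=0x25007 flags P=1 W=1 U=1 S=0
  [1] read 0x25 idx=25: raw=0x26007 flags P=1 W=1 U=1 S=0
  ⇒ phys 0x26ED6  [2 reads]
#1 VA=0x100B22C (r,kernel):
  [0] read 0x23 idx=8: raw=0x27007 flags P=1 W=1 U=1 S=0
  [1] read 0x27 idx=11: raw=0x29007 flags P=1 W=1 U=1 S=0
  ⇒ phys 0x2922C  [2 reads]

Entries read for #0: 2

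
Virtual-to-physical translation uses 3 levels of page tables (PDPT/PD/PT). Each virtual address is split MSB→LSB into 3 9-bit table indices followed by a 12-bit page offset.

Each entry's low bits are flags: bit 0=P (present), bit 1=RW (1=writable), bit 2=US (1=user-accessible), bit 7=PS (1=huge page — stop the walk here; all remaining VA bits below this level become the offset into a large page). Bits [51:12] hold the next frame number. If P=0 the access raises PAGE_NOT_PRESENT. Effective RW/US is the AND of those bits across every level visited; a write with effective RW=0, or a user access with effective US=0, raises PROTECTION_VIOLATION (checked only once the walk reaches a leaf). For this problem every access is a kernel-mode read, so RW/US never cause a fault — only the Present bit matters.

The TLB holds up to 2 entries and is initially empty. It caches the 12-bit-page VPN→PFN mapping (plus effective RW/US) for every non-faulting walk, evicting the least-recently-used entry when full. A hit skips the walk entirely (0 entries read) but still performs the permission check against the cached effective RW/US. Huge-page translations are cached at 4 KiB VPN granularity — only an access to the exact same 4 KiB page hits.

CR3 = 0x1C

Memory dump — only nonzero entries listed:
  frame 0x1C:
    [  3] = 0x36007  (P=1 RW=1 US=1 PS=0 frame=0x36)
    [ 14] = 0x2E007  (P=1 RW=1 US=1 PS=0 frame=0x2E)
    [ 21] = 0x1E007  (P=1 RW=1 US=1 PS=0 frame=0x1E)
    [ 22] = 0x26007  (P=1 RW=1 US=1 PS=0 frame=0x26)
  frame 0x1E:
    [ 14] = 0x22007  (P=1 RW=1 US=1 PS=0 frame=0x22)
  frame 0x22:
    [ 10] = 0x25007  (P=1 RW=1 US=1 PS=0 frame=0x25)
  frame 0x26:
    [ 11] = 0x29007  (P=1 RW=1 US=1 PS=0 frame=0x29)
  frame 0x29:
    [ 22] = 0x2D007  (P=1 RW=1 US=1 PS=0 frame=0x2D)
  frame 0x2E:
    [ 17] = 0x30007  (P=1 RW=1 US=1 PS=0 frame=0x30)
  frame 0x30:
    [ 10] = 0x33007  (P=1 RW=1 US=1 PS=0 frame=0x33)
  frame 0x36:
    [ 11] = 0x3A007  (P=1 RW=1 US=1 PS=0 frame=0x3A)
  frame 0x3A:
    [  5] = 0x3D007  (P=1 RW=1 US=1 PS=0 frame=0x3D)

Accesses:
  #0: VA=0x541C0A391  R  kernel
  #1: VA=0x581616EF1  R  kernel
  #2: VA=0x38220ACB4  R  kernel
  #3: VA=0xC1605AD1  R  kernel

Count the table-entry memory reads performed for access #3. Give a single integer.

Walk each access:
#0 VA=0x541C0A391 (r,kernel):
  L0 @0x1C[21] → 0x1E007  P=1,RW=1,US=1,PS=0
  L1 @0x1E[14] → 0x22007  P=1,RW=1,US=1,PS=0
  L2 @0x22[10] → 0x25007  P=1,RW=1,US=1,PS=0
  ⇒ phys 0x25391  [3 reads]
#1 VA=0x581616EF1 (r,kernel):
  L0 @0x1C[22] → 0x26007  P=1,RW=1,US=1,PS=0
  L1 @0x26[11] → 0x29007  P=1,RW=1,US=1,PS=0
  L2 @0x29[22] → 0x2D007  P=1,RW=1,US=1,PS=0
  ⇒ phys 0x2DEF1  [3 reads]
#2 VA=0x38220ACB4 (r,kernel):
  L0 @0x1C[14] → 0x2E007  P=1,RW=1,US=1,PS=0
  L1 @0x2E[17] → 0x30007  P=1,RW=1,US=1,PS=0
  L2 @0x30[10] → 0x33007  P=1,RW=1,US=1,PS=0
  ⇒ phys 0x33CB4  [3 reads]
#3 VA=0xC1605AD1 (r,kernel):
  L0 @0x1C[3] → 0x36007  P=1,RW=1,US=1,PS=0
  L1 @0x36[11] → 0x3A007  P=1,RW=1,US=1,PS=0
  L2 @0x3A[5] → 0x3D007  P=1,RW=1,US=1,PS=0
  ⇒ phys 0x3DAD1  [3 reads]

Entries read for #3: 3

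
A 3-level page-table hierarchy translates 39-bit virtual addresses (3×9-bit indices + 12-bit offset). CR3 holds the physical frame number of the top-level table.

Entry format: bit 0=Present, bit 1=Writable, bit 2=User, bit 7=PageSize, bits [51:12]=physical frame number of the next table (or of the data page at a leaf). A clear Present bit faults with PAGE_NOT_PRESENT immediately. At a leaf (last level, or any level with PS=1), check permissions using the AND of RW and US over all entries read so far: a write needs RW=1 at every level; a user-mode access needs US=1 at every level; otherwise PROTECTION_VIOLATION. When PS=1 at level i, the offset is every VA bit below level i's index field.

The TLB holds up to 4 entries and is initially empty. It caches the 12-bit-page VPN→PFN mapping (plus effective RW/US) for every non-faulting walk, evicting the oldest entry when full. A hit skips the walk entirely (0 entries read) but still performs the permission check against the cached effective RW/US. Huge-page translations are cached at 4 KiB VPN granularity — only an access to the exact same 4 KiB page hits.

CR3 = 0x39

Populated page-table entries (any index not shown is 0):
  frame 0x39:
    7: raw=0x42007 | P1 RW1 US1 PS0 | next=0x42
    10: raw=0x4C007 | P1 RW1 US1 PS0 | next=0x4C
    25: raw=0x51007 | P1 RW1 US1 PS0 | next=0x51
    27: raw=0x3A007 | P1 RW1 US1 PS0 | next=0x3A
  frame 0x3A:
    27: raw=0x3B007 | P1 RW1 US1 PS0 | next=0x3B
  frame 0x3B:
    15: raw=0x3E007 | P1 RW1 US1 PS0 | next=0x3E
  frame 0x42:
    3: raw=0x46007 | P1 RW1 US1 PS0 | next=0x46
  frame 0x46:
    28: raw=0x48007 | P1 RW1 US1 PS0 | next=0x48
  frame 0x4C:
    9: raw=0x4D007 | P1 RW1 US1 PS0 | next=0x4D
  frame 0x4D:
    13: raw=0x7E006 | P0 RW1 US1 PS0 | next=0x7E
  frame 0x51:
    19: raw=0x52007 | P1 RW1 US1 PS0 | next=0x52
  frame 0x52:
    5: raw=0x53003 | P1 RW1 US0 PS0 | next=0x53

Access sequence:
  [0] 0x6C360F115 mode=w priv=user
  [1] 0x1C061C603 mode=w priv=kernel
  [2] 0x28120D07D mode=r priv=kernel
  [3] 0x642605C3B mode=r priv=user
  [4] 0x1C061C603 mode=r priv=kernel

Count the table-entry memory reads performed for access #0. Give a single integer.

Walk each access:
#0 VA=0x6C360F115 (w,user):
  [0] read 0x39 idx=27: raw=0x3A007 flags P=1 W=1 U=1 S=0
  [1] read 0x3A idx=27: raw=0x3B007 flags P=1 W=1 U=1 S=0
  [2] read 0x3B idx=15: raw=0x3E007 flags P=1 W=1 U=1 S=0
  ✓ 0x3E115  — 3 lookups
#1 VA=0x1C061C603 (w,kernel):
  [0] read 0x39 idx=7: raw=0x42007 flags P=1 W=1 U=1 S=0
  [1] read 0x42 idx=3: raw=0x46007 flags P=1 W=1 U=1 S=0
  [2] read 0x46 idx=28: raw=0x48007 flags P=1 W=1 U=1 S=0
  ✓ 0x48603  — 3 lookups
#2 VA=0x28120D07D (r,kernel):
  [0] read 0x39 idx=10: raw=0x4C007 flags P=1 W=1 U=1 S=0
  [1] read 0x4C idx=9: raw=0x4D007 flags P=1 W=1 U=1 S=0
  [2] read 0x4D idx=13: raw=0x7E006 flags P=0 W=1 U=1 S=0
  ⇒ fault: PAGE_NOT_PRESENT  — 3 lookups
#3 VA=0x642605C3B (r,user):
  [0] read 0x39 idx=25: raw=0x51007 flags P=1 W=1 U=1 S=0
  [1] read 0x51 idx=19: raw=0x52007 flags P=1 W=1 U=1 S=0
  [2] read 0x52 idx=5: raw=0x53003 flags P=1 W=1 U=0 S=0
  ⇒ fault: PROTECTION_VIOLATION  — 3 lookups
#4 VA=0x1C061C603 (r,kernel):
  TLB hit vpn=0x1C061C → PA=0x48603

Entries read for #0: 3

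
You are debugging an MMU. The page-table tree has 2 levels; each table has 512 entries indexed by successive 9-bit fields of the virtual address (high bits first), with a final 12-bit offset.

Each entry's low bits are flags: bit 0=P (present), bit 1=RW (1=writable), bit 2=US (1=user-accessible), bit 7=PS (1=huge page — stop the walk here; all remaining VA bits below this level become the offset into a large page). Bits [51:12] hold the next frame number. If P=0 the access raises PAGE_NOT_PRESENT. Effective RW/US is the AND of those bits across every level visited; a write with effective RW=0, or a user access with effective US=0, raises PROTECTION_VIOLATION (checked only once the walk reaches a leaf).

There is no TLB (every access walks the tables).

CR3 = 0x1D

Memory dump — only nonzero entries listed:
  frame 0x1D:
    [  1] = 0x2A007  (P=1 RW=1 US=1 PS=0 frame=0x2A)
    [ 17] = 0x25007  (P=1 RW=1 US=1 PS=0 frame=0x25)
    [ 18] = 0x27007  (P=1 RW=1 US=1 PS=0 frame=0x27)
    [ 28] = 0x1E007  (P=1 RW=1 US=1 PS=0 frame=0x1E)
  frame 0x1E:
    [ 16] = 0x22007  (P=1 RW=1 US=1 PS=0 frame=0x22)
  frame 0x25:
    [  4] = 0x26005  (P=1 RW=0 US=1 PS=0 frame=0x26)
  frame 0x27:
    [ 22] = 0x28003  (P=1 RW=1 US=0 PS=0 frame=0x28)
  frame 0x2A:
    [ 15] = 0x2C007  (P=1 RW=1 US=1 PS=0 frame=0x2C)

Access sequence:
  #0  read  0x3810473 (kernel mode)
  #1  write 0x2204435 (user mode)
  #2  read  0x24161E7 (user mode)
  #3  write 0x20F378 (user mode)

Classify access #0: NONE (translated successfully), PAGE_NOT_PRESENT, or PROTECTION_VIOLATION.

Trace:
#0 VA=0x3810473 (r,kernel):
  L0 @0x1D[28] → 0x1E007  P=1,RW=1,US=1,PS=0
  L1 @0x1E[16] → 0x22007  P=1,RW=1,US=1,PS=0
  ✓ 0x22473  — 2 lookups
#1 VA=0x2204435 (w,user):
  L0 @0x1D[17] → 0x25007  P=1,RW=1,US=1,PS=0
  L1 @0x25[4] → 0x26005  P=1,RW=0,US=1,PS=0
  → PROTECTION_VIOLATION  (2 entries read)
#2 VA=0x24161E7 (r,user):
  L0 @0x1D[18] → 0x27007  P=1,RW=1,US=1,PS=0
  L1 @0x27[22] → 0x28003  P=1,RW=1,US=0,PS=0
  → PROTECTION_VIOLATION  (2 entries read)
#3 VA=0x20F378 (w,user):
  L0 @0x1D[1] → 0x2A007  P=1,RW=1,US=1,PS=0
  L1 @0x2A[15] → 0x2C007  P=1,RW=1,US=1,PS=0
  ✓ 0x2C378  — 2 lookups

Access #0 fault: NONE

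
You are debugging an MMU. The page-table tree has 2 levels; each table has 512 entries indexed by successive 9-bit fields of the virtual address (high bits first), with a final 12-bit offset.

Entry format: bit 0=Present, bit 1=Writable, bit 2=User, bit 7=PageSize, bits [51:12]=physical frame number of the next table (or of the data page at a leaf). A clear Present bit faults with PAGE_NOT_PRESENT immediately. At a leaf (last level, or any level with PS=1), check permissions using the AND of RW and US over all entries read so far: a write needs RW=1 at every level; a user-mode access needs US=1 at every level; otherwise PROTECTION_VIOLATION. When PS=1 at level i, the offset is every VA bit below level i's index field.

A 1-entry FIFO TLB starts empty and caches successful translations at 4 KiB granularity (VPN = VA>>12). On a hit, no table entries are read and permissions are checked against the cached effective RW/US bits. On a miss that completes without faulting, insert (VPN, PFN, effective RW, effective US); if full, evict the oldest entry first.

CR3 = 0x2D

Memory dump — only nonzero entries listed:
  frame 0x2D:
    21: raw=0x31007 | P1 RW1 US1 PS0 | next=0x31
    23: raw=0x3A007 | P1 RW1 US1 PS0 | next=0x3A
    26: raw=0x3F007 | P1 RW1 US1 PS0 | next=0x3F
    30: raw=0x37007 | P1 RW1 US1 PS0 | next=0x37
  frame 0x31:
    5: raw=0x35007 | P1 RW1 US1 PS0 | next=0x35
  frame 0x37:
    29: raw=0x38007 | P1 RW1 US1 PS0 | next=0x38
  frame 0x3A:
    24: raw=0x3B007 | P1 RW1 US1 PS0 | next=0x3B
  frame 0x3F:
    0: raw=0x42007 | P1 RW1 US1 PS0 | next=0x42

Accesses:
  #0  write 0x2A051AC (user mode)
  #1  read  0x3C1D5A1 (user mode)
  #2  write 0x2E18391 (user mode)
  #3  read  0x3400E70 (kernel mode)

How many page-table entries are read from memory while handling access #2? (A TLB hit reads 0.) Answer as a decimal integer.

Walk each access:
#0 VA=0x2A051AC (w,user):
  L0 @0x2D[21] → 0x31007  P=1,RW=1,US=1,PS=0
  L1 @0x31[5] → 0x35007  P=1,RW=1,US=1,PS=0
  → PA=0x351AC  (2 entries read)
#1 VA=0x3C1D5A1 (r,user):
  L0 @0x2D[30] → 0x37007  P=1,RW=1,US=1,PS=0
  L1 @0x37[29] → 0x38007  P=1,RW=1,US=1,PS=0
  → PA=0x385A1  (2 entries read)
#2 VA=0x2E18391 (w,user):
  L0 @0x2D[23] → 0x3A007  P=1,RW=1,US=1,PS=0
  L1 @0x3A[24] → 0x3B007  P=1,RW=1,US=1,PS=0
  → PA=0x3B391  (2 entries read)
#3 VA=0x3400E70 (r,kernel):
  L0 @0x2D[26] → 0x3F007  P=1,RW=1,US=1,PS=0
  L1 @0x3F[0] → 0x42007  P=1,RW=1,US=1,PS=0
  → PA=0x42E70  (2 entries read)

Entries read for #2: 2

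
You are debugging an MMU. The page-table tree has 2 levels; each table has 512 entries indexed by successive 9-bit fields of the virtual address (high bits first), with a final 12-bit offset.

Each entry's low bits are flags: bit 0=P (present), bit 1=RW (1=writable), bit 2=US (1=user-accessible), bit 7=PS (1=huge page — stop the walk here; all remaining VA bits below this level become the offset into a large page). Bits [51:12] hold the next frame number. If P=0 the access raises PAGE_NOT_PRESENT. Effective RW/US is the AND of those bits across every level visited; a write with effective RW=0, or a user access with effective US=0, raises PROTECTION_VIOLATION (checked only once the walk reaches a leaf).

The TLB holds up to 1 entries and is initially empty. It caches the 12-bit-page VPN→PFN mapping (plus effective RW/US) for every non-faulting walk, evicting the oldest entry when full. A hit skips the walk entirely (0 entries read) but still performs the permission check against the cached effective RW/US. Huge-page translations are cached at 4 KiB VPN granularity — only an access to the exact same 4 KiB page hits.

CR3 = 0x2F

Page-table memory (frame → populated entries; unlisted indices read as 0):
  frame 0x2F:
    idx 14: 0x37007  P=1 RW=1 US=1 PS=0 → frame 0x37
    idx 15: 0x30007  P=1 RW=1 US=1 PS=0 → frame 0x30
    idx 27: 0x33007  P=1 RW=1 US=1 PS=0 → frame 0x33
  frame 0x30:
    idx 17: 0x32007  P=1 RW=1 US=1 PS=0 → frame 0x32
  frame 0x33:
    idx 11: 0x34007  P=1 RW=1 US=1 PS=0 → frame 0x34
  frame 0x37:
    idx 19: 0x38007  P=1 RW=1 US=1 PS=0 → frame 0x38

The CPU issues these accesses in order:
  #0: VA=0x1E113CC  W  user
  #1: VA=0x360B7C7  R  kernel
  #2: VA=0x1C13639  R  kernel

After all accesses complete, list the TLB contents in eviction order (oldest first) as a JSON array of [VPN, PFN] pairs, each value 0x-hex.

Trace:
#0 VA=0x1E113CC (w,user):
  L0: frame=0x2F idx=15 entry=0x30007 [P=1 RW=1 US=1 PS=0]
  L1: frame=0x30 idx=17 entry=0x32007 [P=1 RW=1 US=1 PS=0]
  ⇒ phys 0x323CC  [2 reads]
#1 VA=0x360B7C7 (r,kernel):
  L0: frame=0x2F idx=27 entry=0x33007 [P=1 RW=1 US=1 PS=0]
  L1: frame=0x33 idx=11 entry=0x34007 [P=1 RW=1 US=1 PS=0]
  ⇒ phys 0x347C7  [2 reads]
#2 VA=0x1C13639 (r,kernel):
  L0: frame=0x2F idx=14 entry=0x37007 [P=1 RW=1 US=1 PS=0]
  L1: frame=0x37 idx=19 entry=0x38007 [P=1 RW=1 US=1 PS=0]
  ⇒ phys 0x38639  [2 reads]

TLB: [["0x1C13", "0x38"]]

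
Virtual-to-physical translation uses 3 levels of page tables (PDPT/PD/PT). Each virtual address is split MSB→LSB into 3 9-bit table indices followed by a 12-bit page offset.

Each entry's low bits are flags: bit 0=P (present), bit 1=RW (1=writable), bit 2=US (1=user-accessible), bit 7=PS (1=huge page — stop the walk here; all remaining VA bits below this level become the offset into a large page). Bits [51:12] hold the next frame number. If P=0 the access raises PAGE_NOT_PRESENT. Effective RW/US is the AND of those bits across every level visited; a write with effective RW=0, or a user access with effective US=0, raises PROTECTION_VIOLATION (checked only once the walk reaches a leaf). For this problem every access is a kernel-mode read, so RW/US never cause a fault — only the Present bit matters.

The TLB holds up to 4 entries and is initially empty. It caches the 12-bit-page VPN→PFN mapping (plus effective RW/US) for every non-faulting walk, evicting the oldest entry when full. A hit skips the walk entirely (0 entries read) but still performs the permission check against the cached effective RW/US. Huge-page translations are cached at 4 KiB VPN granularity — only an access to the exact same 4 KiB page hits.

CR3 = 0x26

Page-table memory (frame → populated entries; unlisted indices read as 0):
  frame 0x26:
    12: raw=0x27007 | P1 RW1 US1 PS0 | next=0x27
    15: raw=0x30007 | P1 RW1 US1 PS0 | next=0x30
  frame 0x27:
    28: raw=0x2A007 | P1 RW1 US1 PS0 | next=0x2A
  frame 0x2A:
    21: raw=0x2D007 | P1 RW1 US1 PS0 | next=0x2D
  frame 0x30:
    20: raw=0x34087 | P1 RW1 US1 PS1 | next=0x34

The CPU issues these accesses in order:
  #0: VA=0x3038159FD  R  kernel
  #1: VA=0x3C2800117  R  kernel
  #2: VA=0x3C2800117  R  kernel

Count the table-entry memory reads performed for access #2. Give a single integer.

Walk each access:
#0 VA=0x3038159FD (r,kernel):
  [0] read 0x26 idx=12: raw=0x27007 flags P=1 W=1 U=1 S=0
  [1] read 0x27 idx=28: raw=0x2A007 flags P=1 W=1 U=1 S=0
  [2] read 0x2A idx=21: raw=0x2D007 flags P=1 W=1 U=1 S=0
  ✓ 0x2D9FD  — 3 lookups
#1 VA=0x3C2800117 (r,kernel):
  [0] read 0x26 idx=15: raw=0x30007 flags P=1 W=1 U=1 S=0
  [1] read 0x30 idx=20: raw=0x34087 flags P=1 W=1 U=1 S=1
  ✓ 0x34117 (huge @L1)  — 2 lookups
#2 VA=0x3C2800117 (r,kernel):
  TLB hit vpn=0x3C2800 → PA=0x34117

Entries read for #2: 0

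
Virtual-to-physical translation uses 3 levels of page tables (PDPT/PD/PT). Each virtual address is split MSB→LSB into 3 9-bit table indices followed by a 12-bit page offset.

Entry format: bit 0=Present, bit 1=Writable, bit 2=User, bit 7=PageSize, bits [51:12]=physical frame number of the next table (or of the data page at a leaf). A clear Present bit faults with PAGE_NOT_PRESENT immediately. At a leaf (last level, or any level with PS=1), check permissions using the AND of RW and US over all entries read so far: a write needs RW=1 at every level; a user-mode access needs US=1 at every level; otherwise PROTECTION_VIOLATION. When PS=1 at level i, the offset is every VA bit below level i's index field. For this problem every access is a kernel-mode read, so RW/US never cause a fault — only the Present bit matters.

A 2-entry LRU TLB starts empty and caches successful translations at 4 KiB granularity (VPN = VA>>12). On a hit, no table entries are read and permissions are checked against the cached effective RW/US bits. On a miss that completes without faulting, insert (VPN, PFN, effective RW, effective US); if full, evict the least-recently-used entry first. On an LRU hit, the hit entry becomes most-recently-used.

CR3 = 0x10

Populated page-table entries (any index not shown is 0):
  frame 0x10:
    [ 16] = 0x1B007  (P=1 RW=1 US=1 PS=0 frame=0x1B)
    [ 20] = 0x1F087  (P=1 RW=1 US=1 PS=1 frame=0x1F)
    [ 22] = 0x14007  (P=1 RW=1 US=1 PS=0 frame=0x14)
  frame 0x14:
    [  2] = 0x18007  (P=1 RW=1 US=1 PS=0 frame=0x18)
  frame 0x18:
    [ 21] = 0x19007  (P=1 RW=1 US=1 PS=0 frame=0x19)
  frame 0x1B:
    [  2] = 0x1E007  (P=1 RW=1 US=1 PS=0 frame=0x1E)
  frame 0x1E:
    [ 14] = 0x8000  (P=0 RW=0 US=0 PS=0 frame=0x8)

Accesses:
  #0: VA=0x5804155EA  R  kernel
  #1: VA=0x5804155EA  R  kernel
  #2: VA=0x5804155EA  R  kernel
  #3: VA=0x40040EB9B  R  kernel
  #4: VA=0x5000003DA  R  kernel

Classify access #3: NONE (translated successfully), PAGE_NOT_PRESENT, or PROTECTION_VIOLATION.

Trace:
#0 VA=0x5804155EA (r,kernel):
  L0: frame=0x10 idx=22 entry=0x14007 [P=1 RW=1 US=1 PS=0]
  L1: frame=0x14 idx=2 entry=0x18007 [P=1 RW=1 US=1 PS=0]
  L2: frame=0x18 idx=21 entry=0x19007 [P=1 RW=1 US=1 PS=0]
  ✓ 0x195EA  — 3 lookups
#1 VA=0x5804155EA (r,kernel):
  TLB hit vpn=0x580415 → PA=0x195EA
#2 VA=0x5804155EA (r,kernel):
  TLB hit vpn=0x580415 → PA=0x195EA
#3 VA=0x40040EB9B (r,kernel):
  L0: frame=0x10 idx=16 entry=0x1B007 [P=1 RW=1 US=1 PS=0]
  L1: frame=0x1B idx=2 entry=0x1E007 [P=1 RW=1 US=1 PS=0]
  L2: frame=0x1E idx=14 entry=0x8000 [P=0 RW=0 US=0 PS=0]
  ✗ PAGE_NOT_PRESENT  [3 reads]
#4 VA=0x5000003DA (r,kernel):
  L0: frame=0x10 idx=20 entry=0x1F087 [P=1 RW=1 US=1 PS=1]
  ✓ 0x1F3DA (huge @L0)  — 1 lookups

Access #3 fault: PAGE_NOT_PRESENT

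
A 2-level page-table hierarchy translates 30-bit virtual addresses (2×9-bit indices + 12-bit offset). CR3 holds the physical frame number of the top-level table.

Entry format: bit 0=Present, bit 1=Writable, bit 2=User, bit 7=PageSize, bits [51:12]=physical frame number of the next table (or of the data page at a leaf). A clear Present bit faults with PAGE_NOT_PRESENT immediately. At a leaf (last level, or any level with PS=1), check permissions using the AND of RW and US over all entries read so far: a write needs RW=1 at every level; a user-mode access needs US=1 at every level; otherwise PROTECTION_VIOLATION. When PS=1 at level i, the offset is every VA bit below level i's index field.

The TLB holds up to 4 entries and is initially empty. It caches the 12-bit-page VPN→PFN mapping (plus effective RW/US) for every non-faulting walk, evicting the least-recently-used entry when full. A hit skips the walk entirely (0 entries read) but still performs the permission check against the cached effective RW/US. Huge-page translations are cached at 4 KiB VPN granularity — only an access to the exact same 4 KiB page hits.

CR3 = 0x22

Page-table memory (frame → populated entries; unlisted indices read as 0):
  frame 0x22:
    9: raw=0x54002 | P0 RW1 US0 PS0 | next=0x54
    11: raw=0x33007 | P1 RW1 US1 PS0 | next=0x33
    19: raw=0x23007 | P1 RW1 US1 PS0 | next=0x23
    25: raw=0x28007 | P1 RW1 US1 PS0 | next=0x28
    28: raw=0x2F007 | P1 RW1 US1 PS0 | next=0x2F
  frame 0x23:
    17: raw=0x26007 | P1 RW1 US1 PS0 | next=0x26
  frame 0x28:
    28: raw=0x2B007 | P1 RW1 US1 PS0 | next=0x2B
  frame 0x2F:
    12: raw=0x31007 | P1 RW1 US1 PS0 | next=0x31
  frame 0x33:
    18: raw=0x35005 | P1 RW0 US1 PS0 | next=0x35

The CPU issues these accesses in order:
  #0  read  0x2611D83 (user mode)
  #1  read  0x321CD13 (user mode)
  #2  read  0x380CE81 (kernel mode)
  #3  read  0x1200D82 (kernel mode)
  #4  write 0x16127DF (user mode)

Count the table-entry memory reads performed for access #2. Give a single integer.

Walk each access:
#0 VA=0x2611D83 (r,user):
  [0] read 0x22 idx=19: raw=0x23007 flags P=1 W=1 U=1 S=0
  [1] read 0x23 idx=17: raw=0x26007 flags P=1 W=1 U=1 S=0
  → PA=0x26D83  (2 entries read)
#1 VA=0x321CD13 (r,user):
  [0] read 0x22 idx=25: raw=0x28007 flags P=1 W=1 U=1 S=0
  [1] read 0x28 idx=28: raw=0x2B007 flags P=1 W=1 U=1 S=0
  → PA=0x2BD13  (2 entries read)
#2 VA=0x380CE81 (r,kernel):
  [0] read 0x22 idx=28: raw=0x2F007 flags P=1 W=1 U=1 S=0
  [1] read 0x2F idx=12: raw=0x31007 flags P=1 W=1 U=1 S=0
  → PA=0x31E81  (2 entries read)
#3 VA=0x1200D82 (r,kernel):
  [0] read 0x22 idx=9: raw=0x54002 flags P=0 W=1 U=0 S=0
  → PAGE_NOT_PRESENT  (1 entries read)
#4 VA=0x16127DF (w,user):
  [0] read 0x22 idx=11: raw=0x33007 flags P=1 W=1 U=1 S=0
  [1] read 0x33 idx=18: raw=0x35005 flags P=1 W=0 U=1 S=0
  → PROTECTION_VIOLATION  (2 entries read)

Entries read for #2: 2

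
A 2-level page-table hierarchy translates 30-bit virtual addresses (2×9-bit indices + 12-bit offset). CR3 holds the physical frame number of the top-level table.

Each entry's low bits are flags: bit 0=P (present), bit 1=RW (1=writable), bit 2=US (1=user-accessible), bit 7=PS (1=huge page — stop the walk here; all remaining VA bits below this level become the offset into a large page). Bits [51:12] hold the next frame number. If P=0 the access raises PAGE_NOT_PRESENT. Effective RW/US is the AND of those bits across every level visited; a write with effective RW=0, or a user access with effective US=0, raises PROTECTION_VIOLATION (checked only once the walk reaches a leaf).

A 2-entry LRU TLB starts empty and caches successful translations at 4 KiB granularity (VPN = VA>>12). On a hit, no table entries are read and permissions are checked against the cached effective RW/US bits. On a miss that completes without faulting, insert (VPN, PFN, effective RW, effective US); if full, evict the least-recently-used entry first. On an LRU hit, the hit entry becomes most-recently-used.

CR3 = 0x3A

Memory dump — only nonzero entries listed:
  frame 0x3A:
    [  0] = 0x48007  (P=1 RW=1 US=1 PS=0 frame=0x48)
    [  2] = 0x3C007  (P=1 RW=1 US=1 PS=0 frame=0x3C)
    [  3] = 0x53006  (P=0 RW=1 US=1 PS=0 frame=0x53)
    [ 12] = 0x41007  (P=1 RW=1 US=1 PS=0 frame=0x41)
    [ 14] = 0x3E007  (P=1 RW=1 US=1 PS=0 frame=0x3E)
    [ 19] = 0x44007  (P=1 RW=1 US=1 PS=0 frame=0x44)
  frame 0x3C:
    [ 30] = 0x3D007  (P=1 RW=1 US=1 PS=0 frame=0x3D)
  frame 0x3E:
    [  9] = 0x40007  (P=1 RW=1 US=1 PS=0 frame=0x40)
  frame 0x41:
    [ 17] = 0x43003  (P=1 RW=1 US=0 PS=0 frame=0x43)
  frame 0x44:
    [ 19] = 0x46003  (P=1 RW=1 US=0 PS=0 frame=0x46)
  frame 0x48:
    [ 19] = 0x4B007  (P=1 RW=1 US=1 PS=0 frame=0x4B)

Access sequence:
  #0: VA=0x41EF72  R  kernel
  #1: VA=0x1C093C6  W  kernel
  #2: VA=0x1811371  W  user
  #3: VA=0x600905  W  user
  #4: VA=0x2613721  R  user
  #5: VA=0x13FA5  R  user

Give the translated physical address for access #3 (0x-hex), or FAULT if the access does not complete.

Trace:
#0 VA=0x41EF72 (r,kernel):
  L0 @0x3A[2] → 0x3C007  P=1,RW=1,US=1,PS=0
  L1 @0x3C[30] → 0x3D007  P=1,RW=1,US=1,PS=0
  ✓ 0x3DF72  — 2 lookups
#1 VA=0x1C093C6 (w,kernel):
  L0 @0x3A[14] → 0x3E007  P=1,RW=1,US=1,PS=0
  L1 @0x3E[9] → 0x40007  P=1,RW=1,US=1,PS=0
  ✓ 0x403C6  — 2 lookups
#2 VA=0x1811371 (w,user):
  L0 @0x3A[12] → 0x41007  P=1,RW=1,US=1,PS=0
  L1 @0x41[17] → 0x43003  P=1,RW=1,US=0,PS=0
  ✗ PROTECTION_VIOLATION  [2 reads]
#3 VA=0x600905 (w,user):
  L0 @0x3A[3] → 0x53006  P=0,RW=1,US=1,PS=0
  ✗ PAGE_NOT_PRESENT  [1 reads]
#4 VA=0x2613721 (r,user):
  L0 @0x3A[19] → 0x44007  P=1,RW=1,US=1,PS=0
  L1 @0x44[19] → 0x46003  P=1,RW=1,US=0,PS=0
  ✗ PROTECTION_VIOLATION  [2 reads]
#5 VA=0x13FA5 (r,user):
  L0 @0x3A[0] → 0x48007  P=1,RW=1,US=1,PS=0
  L1 @0x48[19] → 0x4B007  P=1,RW=1,US=1,PS=0
  ✓ 0x4BFA5  — 2 lookups

Access #3 PA: FAULT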